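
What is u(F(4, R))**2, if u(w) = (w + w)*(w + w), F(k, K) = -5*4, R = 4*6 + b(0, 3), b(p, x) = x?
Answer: 2560000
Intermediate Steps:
R = 27 (R = 4*6 + 3 = 24 + 3 = 27)
F(k, K) = -20
u(w) = 4*w**2 (u(w) = (2*w)*(2*w) = 4*w**2)
u(F(4, R))**2 = (4*(-20)**2)**2 = (4*400)**2 = 1600**2 = 2560000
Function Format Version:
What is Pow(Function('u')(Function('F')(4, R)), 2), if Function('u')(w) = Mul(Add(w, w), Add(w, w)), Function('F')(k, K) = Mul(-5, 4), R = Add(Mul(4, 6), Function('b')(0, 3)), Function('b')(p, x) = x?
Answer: 2560000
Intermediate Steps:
R = 27 (R = Add(Mul(4, 6), 3) = Add(24, 3) = 27)
Function('F')(k, K) = -20
Function('u')(w) = Mul(4, Pow(w, 2)) (Function('u')(w) = Mul(Mul(2, w), Mul(2, w)) = Mul(4, Pow(w, 2)))
Pow(Function('u')(Function('F')(4, R)), 2) = Pow(Mul(4, Pow(-20, 2)), 2) = Pow(Mul(4, 400), 2) = Pow(1600, 2) = 2560000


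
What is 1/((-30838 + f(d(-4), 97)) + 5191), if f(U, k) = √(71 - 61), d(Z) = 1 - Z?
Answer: -25647/657768599 - √10/657768599 ≈ -3.8996e-5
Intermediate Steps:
f(U, k) = √10
1/((-30838 + f(d(-4), 97)) + 5191) = 1/((-30838 + √10) + 5191) = 1/(-25647 + √10)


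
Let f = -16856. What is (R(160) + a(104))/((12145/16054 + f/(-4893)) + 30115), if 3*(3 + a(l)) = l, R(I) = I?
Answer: 2150834650/337990028177 ≈ 0.0063636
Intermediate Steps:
a(l) = -3 + l/3
(R(160) + a(104))/((12145/16054 + f/(-4893)) + 30115) = (160 + (-3 + (1/3)*104))/((12145/16054 - 16856/(-4893)) + 30115) = (160 + (-3 + 104/3))/((12145*(1/16054) - 16856*(-1/4893)) + 30115) = (160 + 95/3)/((12145/16054 + 2408/699) + 30115) = 575/(3*(47147387/11221746 + 30115)) = 575/(3*(337990028177/11221746)) = (575/3)*(11221746/337990028177) = 2150834650/337990028177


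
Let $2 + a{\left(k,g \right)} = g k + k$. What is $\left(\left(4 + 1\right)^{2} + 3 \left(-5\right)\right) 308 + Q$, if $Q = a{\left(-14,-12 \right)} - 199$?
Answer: $3033$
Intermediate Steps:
$a{\left(k,g \right)} = -2 + k + g k$ ($a{\left(k,g \right)} = -2 + \left(g k + k\right) = -2 + \left(k + g k\right) = -2 + k + g k$)
$Q = -47$ ($Q = \left(-2 - 14 - -168\right) - 199 = \left(-2 - 14 + 168\right) - 199 = 152 - 199 = -47$)
$\left(\left(4 + 1\right)^{2} + 3 \left(-5\right)\right) 308 + Q = \left(\left(4 + 1\right)^{2} + 3 \left(-5\right)\right) 308 - 47 = \left(5^{2} - 15\right) 308 - 47 = \left(25 - 15\right) 308 - 47 = 10 \cdot 308 - 47 = 3080 - 47 = 3033$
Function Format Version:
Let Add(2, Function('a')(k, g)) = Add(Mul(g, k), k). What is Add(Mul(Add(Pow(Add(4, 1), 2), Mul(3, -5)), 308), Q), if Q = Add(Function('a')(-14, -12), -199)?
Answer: 3033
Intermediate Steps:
Function('a')(k, g) = Add(-2, k, Mul(g, k)) (Function('a')(k, g) = Add(-2, Add(Mul(g, k), k)) = Add(-2, Add(k, Mul(g, k))) = Add(-2, k, Mul(g, k)))
Q = -47 (Q = Add(Add(-2, -14, Mul(-12, -14)), -199) = Add(Add(-2, -14, 168), -199) = Add(152, -199) = -47)
Add(Mul(Add(Pow(Add(4, 1), 2), Mul(3, -5)), 308), Q) = Add(Mul(Add(Pow(Add(4, 1), 2), Mul(3, -5)), 308), -47) = Add(Mul(Add(Pow(5, 2), -15), 308), -47) = Add(Mul(Add(25, -15), 308), -47) = Add(Mul(10, 308), -47) = Add(3080, -47) = 3033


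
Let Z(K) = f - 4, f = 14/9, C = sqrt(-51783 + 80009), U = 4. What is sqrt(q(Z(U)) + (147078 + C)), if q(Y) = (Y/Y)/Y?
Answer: sqrt(71185554 + 484*sqrt(28226))/22 ≈ 383.73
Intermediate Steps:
C = sqrt(28226) ≈ 168.01
f = 14/9 (f = 14*(1/9) = 14/9 ≈ 1.5556)
Z(K) = -22/9 (Z(K) = 14/9 - 4 = -22/9)
q(Y) = 1/Y
sqrt(q(Z(U)) + (147078 + C)) = sqrt(1/(-22/9) + (147078 + sqrt(28226))) = sqrt(-9/22 + (147078 + sqrt(28226))) = sqrt(3235707/22 + sqrt(28226))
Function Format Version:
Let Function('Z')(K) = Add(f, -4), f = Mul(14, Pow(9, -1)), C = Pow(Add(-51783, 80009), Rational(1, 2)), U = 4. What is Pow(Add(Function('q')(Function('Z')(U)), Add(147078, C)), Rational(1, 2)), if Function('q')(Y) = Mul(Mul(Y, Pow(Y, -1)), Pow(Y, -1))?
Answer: Mul(Rational(1, 22), Pow(Add(71185554, Mul(484, Pow(28226, Rational(1, 2)))), Rational(1, 2))) ≈ 383.73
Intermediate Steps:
C = Pow(28226, Rational(1, 2)) ≈ 168.01
f = Rational(14, 9) (f = Mul(14, Rational(1, 9)) = Rational(14, 9) ≈ 1.5556)
Function('Z')(K) = Rational(-22, 9) (Function('Z')(K) = Add(Rational(14, 9), -4) = Rational(-22, 9))
Function('q')(Y) = Pow(Y, -1) (Function('q')(Y) = Mul(1, Pow(Y, -1)) = Pow(Y, -1))
Pow(Add(Function('q')(Function('Z')(U)), Add(147078, C)), Rational(1, 2)) = Pow(Add(Pow(Rational(-22, 9), -1), Add(147078, Pow(28226, Rational(1, 2)))), Rational(1, 2)) = Pow(Add(Rational(-9, 22), Add(147078, Pow(28226, Rational(1, 2)))), Rational(1, 2)) = Pow(Add(Rational(3235707, 22), Pow(28226, Rational(1, 2))), Rational(1, 2))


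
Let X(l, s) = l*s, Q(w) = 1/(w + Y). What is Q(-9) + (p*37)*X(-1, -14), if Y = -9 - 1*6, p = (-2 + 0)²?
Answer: 49727/24 ≈ 2072.0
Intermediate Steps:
p = 4 (p = (-2)² = 4)
Y = -15 (Y = -9 - 6 = -15)
Q(w) = 1/(-15 + w) (Q(w) = 1/(w - 15) = 1/(-15 + w))
Q(-9) + (p*37)*X(-1, -14) = 1/(-15 - 9) + (4*37)*(-1*(-14)) = 1/(-24) + 148*14 = -1/24 + 2072 = 49727/24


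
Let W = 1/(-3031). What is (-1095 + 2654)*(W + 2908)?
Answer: 13741255173/3031 ≈ 4.5336e+6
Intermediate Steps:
W = -1/3031 ≈ -0.00032992
(-1095 + 2654)*(W + 2908) = (-1095 + 2654)*(-1/3031 + 2908) = 1559*(8814147/3031) = 13741255173/3031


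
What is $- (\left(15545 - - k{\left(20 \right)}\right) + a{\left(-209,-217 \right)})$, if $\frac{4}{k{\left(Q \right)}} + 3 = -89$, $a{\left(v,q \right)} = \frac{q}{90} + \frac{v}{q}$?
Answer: $- \frac{6981988603}{449190} \approx -15544.0$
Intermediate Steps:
$a{\left(v,q \right)} = \frac{q}{90} + \frac{v}{q}$ ($a{\left(v,q \right)} = q \frac{1}{90} + \frac{v}{q} = \frac{q}{90} + \frac{v}{q}$)
$k{\left(Q \right)} = - \frac{1}{23}$ ($k{\left(Q \right)} = \frac{4}{-3 - 89} = \frac{4}{-92} = 4 \left(- \frac{1}{92}\right) = - \frac{1}{23}$)
$- (\left(15545 - - k{\left(20 \right)}\right) + a{\left(-209,-217 \right)}) = - (\left(15545 - \left(-1\right) \left(- \frac{1}{23}\right)\right) + \left(\frac{1}{90} \left(-217\right) - \frac{209}{-217}\right)) = - (\left(15545 - \frac{1}{23}\right) - \frac{28279}{19530}) = - (\left(15545 - \frac{1}{23}\right) + \left(- \frac{217}{90} + \frac{209}{217}\right)) = - (\frac{357534}{23} - \frac{28279}{19530}) = \left(-1\right) \frac{6981988603}{449190} = - \frac{6981988603}{449190}$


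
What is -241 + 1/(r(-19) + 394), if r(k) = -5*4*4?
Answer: -75673/314 ≈ -241.00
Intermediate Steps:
r(k) = -80 (r(k) = -20*4 = -80)
-241 + 1/(r(-19) + 394) = -241 + 1/(-80 + 394) = -241 + 1/314 = -75673/314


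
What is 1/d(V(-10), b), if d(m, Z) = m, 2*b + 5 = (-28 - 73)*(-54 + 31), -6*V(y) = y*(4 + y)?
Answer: -⅒ ≈ -0.10000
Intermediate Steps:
V(y) = -y*(4 + y)/6
b = 1159 (b = -5/2 + ((-28 - 73)*(-54 + 31))/2 = -5/2 + (-101*(-23))/2 = -5/2 + (½)*2323 = -5/2 + 2323/2 = 1159)
1/d(V(-10), b) = 1/(-⅙*(-10)*(4 - 10)) = 1/(-⅙*(-10)*(-6)) = 1/(-10) = -⅒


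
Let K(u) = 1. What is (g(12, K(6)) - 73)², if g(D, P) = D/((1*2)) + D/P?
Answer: 3025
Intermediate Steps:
g(D, P) = D/2 + D/P
(g(12, K(6)) - 73)² = (((½)*12 + 12/1) - 73)² = ((6 + 12*1) - 73)² = ((6 + 12) - 73)² = (18 - 73)² = (-55)² = 3025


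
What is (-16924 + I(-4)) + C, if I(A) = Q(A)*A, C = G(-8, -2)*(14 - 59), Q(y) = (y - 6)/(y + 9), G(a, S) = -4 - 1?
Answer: -16691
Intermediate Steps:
G(a, S) = -5
Q(y) = (-6 + y)/(9 + y)
C = 225 (C = -5*(14 - 59) = -5*(-45) = 225)
I(A) = A*(-6 + A)/(9 + A) (I(A) = ((-6 + A)/(9 + A))*A = A*(-6 + A)/(9 + A))
(-16924 + I(-4)) + C = (-16924 - 4*(-6 - 4)/(9 - 4)) + 225 = (-16924 - 4*(-10)/5) + 225 = (-16924 - 4*⅕*(-10)) + 225 = (-16924 + 8) + 225 = -16916 + 225 = -16691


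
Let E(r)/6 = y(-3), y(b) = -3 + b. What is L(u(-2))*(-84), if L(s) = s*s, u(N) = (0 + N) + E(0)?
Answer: -121296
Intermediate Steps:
E(r) = -36 (E(r) = 6*(-3 - 3) = 6*(-6) = -36)
u(N) = -36 + N (u(N) = (0 + N) - 36 = N - 36 = -36 + N)
L(s) = s²
L(u(-2))*(-84) = (-36 - 2)²*(-84) = (-38)²*(-84) = 1444*(-84) = -121296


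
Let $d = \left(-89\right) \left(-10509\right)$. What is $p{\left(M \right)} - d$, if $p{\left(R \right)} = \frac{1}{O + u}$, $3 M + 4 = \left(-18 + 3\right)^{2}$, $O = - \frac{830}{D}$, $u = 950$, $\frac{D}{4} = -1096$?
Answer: $- \frac{1948058950123}{2082815} \approx -9.353 \cdot 10^{5}$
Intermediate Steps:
$D = -4384$ ($D = 4 \left(-1096\right) = -4384$)
$O = \frac{415}{2192}$ ($O = - \frac{830}{-4384} = \left(-830\right) \left(- \frac{1}{4384}\right) = \frac{415}{2192} \approx 0.18932$)
$d = 935301$
$M = \frac{221}{3}$ ($M = - \frac{4}{3} + \frac{\left(-18 + 3\right)^{2}}{3} = - \frac{4}{3} + \frac{\left(-15\right)^{2}}{3} = - \frac{4}{3} + \frac{1}{3} \cdot 225 = - \frac{4}{3} + 75 = \frac{221}{3} \approx 73.667$)
$p{\left(R \right)} = \frac{2192}{2082815}$ ($p{\left(R \right)} = \frac{1}{\frac{415}{2192} + 950} = \frac{1}{\frac{2082815}{2192}} = \frac{2192}{2082815}$)
$p{\left(M \right)} - d = \frac{2192}{2082815} - 935301 = - \frac{1948058950123}{2082815}$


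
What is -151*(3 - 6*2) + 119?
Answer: 1478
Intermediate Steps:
-151*(3 - 6*2) + 119 = -151*(3 - 12) + 119 = -151*(-9) + 119 = 1359 + 119 = 1478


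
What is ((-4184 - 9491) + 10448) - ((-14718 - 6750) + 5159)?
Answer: 13082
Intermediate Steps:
((-4184 - 9491) + 10448) - ((-14718 - 6750) + 5159) = (-13675 + 10448) - (-21468 + 5159) = -3227 - 1*(-16309) = -3227 + 16309 = 13082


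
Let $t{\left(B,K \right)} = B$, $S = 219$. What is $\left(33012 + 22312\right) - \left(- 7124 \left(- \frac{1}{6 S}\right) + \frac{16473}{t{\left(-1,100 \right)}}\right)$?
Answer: $\frac{47167067}{657} \approx 71792.0$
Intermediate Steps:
$\left(33012 + 22312\right) - \left(- 7124 \left(- \frac{1}{6 S}\right) + \frac{16473}{t{\left(-1,100 \right)}}\right) = \left(33012 + 22312\right) + \left(- \frac{16473}{-1} + \frac{7124}{219 \left(-6\right)}\right) = 55324 + \left(\left(-16473\right) \left(-1\right) + \frac{7124}{-1314}\right) = 55324 + \left(16473 + 7124 \left(- \frac{1}{1314}\right)\right) = 55324 + \left(16473 - \frac{3562}{657}\right) = 55324 + \frac{10819199}{657} = \frac{47167067}{657}$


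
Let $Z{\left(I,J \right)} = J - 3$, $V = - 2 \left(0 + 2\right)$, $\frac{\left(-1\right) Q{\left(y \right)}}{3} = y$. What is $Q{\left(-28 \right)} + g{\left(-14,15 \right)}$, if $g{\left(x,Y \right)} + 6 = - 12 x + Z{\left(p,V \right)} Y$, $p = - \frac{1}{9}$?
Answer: $141$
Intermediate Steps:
$Q{\left(y \right)} = - 3 y$
$V = -4$ ($V = \left(-2\right) 2 = -4$)
$p = - \frac{1}{9}$ ($p = \left(-1\right) \frac{1}{9} = - \frac{1}{9} \approx -0.11111$)
$Z{\left(I,J \right)} = -3 + J$
$g{\left(x,Y \right)} = -6 - 12 x - 7 Y$ ($g{\left(x,Y \right)} = -6 + \left(- 12 x + \left(-3 - 4\right) Y\right) = -6 - \left(7 Y + 12 x\right) = -6 - 12 x - 7 Y$)
$Q{\left(-28 \right)} + g{\left(-14,15 \right)} = \left(-3\right) \left(-28\right) - -57 = 84 - -57 = 84 + 57 = 141$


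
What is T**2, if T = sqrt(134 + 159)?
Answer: 293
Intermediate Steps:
T = sqrt(293) ≈ 17.117
T**2 = (sqrt(293))**2 = 293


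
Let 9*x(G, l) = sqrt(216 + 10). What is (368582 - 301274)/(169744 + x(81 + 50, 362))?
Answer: 462717730656/1166927534095 - 302886*sqrt(226)/1166927534095 ≈ 0.39652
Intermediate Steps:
x(G, l) = sqrt(226)/9 (x(G, l) = sqrt(216 + 10)/9 = sqrt(226)/9)
(368582 - 301274)/(169744 + x(81 + 50, 362)) = (368582 - 301274)/(169744 + sqrt(226)/9) = 67308/(169744 + sqrt(226)/9)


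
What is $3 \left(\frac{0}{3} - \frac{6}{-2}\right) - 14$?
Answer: $-5$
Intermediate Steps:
$3 \left(\frac{0}{3} - \frac{6}{-2}\right) - 14 = 3 \left(0 \cdot \frac{1}{3} - -3\right) - 14 = 3 \left(0 + 3\right) - 14 = 3 \cdot 3 - 14 = 9 - 14 = -5$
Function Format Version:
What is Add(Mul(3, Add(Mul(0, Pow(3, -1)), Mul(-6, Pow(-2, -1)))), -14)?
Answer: -5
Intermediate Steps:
Add(Mul(3, Add(Mul(0, Pow(3, -1)), Mul(-6, Pow(-2, -1)))), -14) = Add(Mul(3, Add(Mul(0, Rational(1, 3)), Mul(-6, Rational(-1, 2)))), -14) = Add(Mul(3, Add(0, 3)), -14) = Add(Mul(3, 3), -14) = Add(9, -14) = -5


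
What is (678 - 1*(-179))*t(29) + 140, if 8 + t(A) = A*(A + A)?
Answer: 1434758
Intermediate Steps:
t(A) = -8 + 2*A² (t(A) = -8 + A*(A + A) = -8 + A*(2*A) = -8 + 2*A²)
(678 - 1*(-179))*t(29) + 140 = (678 - 1*(-179))*(-8 + 2*29²) + 140 = (678 + 179)*(-8 + 2*841) + 140 = 857*(-8 + 1682) + 140 = 857*1674 + 140 = 1434618 + 140 = 1434758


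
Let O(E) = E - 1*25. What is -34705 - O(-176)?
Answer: -34504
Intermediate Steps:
O(E) = -25 + E (O(E) = E - 25 = -25 + E)
-34705 - O(-176) = -34705 - (-25 - 176) = -34705 - 1*(-201) = -34705 + 201 = -34504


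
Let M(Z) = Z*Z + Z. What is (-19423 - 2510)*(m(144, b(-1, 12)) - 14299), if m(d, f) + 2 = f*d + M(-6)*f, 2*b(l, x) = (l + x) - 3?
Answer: 298398465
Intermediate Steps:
M(Z) = Z + Z**2 (M(Z) = Z**2 + Z = Z + Z**2)
b(l, x) = -3/2 + l/2 + x/2 (b(l, x) = ((l + x) - 3)/2 = (-3 + l + x)/2 = -3/2 + l/2 + x/2)
m(d, f) = -2 + 30*f + d*f (m(d, f) = -2 + (f*d + (-6*(1 - 6))*f) = -2 + (d*f + (-6*(-5))*f) = -2 + (d*f + 30*f) = -2 + (30*f + d*f) = -2 + 30*f + d*f)
(-19423 - 2510)*(m(144, b(-1, 12)) - 14299) = (-19423 - 2510)*((-2 + 30*(-3/2 + (1/2)*(-1) + (1/2)*12) + 144*(-3/2 + (1/2)*(-1) + (1/2)*12)) - 14299) = -21933*((-2 + 30*(-3/2 - 1/2 + 6) + 144*(-3/2 - 1/2 + 6)) - 14299) = -21933*((-2 + 30*4 + 144*4) - 14299) = -21933*((-2 + 120 + 576) - 14299) = -21933*(694 - 14299) = -21933*(-13605) = 298398465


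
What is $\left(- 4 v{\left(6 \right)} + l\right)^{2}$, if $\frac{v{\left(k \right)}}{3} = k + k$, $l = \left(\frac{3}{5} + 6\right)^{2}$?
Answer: $\frac{6305121}{625} \approx 10088.0$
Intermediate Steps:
$l = \frac{1089}{25}$ ($l = \left(3 \cdot \frac{1}{5} + 6\right)^{2} = \left(\frac{3}{5} + 6\right)^{2} = \left(\frac{33}{5}\right)^{2} = \frac{1089}{25} \approx 43.56$)
$v{\left(k \right)} = 6 k$ ($v{\left(k \right)} = 3 \left(k + k\right) = 3 \cdot 2 k = 6 k$)
$\left(- 4 v{\left(6 \right)} + l\right)^{2} = \left(- 4 \cdot 6 \cdot 6 + \frac{1089}{25}\right)^{2} = \left(\left(-4\right) 36 + \frac{1089}{25}\right)^{2} = \left(-144 + \frac{1089}{25}\right)^{2} = \left(- \frac{2511}{25}\right)^{2} = \frac{6305121}{625}$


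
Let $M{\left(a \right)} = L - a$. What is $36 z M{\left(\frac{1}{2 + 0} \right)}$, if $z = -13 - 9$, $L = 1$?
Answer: $-396$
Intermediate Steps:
$z = -22$ ($z = -13 - 9 = -22$)
$M{\left(a \right)} = 1 - a$
$36 z M{\left(\frac{1}{2 + 0} \right)} = 36 \left(-22\right) \left(1 - \frac{1}{2 + 0}\right) = - 792 \left(1 - \frac{1}{2}\right) = \left(-792\right) \frac{1}{2} = -396$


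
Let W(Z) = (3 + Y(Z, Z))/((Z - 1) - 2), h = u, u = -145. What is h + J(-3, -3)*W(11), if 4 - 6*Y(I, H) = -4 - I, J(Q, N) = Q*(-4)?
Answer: -543/4 ≈ -135.75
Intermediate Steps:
J(Q, N) = -4*Q
h = -145
Y(I, H) = 4/3 + I/6 (Y(I, H) = 2/3 - (-4 - I)/6 = 2/3 + (2/3 + I/6) = 4/3 + I/6)
W(Z) = (13/3 + Z/6)/(-3 + Z) (W(Z) = (3 + (4/3 + Z/6))/((Z - 1) - 2) = (13/3 + Z/6)/((-1 + Z) - 2) = (13/3 + Z/6)/(-3 + Z))
h + J(-3, -3)*W(11) = -145 + (-4*(-3))*((26 + 11)/(6*(-3 + 11))) = -145 + 12*((1/6)*37/8) = -145 + 12*((1/6)*(1/8)*37) = -145 + 12*(37/48) = -145 + 37/4 = -543/4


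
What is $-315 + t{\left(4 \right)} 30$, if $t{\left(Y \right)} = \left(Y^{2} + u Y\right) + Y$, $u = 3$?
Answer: $645$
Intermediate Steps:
$t{\left(Y \right)} = Y^{2} + 4 Y$ ($t{\left(Y \right)} = \left(Y^{2} + 3 Y\right) + Y = Y^{2} + 4 Y$)
$-315 + t{\left(4 \right)} 30 = -315 + 4 \left(4 + 4\right) 30 = -315 + 4 \cdot 8 \cdot 30 = -315 + 32 \cdot 30 = -315 + 960 = 645$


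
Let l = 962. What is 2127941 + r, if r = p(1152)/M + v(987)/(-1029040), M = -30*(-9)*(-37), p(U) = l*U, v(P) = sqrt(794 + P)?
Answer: 31917451/15 - sqrt(1781)/1029040 ≈ 2.1278e+6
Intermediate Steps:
p(U) = 962*U
M = -9990 (M = 270*(-37) = -9990)
r = -1664/15 - sqrt(1781)/1029040 (r = (962*1152)/(-9990) + sqrt(794 + 987)/(-1029040) = 1108224*(-1/9990) + sqrt(1781)*(-1/1029040) = -1664/15 - sqrt(1781)/1029040 ≈ -110.93)
2127941 + r = 2127941 + (-1664/15 - sqrt(1781)/1029040) = 31917451/15 - sqrt(1781)/1029040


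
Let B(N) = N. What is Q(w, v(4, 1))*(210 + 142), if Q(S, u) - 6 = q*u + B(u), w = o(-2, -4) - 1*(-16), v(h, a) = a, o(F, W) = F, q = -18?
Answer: -3872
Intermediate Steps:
w = 14 (w = -2 - 1*(-16) = -2 + 16 = 14)
Q(S, u) = 6 - 17*u (Q(S, u) = 6 + (-18*u + u) = 6 - 17*u)
Q(w, v(4, 1))*(210 + 142) = (6 - 17*1)*(210 + 142) = (6 - 17)*352 = -11*352 = -3872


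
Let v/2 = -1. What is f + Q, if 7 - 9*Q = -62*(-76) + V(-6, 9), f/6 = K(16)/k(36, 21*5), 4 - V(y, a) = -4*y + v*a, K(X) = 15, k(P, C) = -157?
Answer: -739181/1413 ≈ -523.13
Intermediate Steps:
v = -2 (v = 2*(-1) = -2)
V(y, a) = 4 + 2*a + 4*y (V(y, a) = 4 - (-4*y - 2*a) = 4 + (2*a + 4*y) = 4 + 2*a + 4*y)
f = -90/157 (f = 6*(15/(-157)) = 6*(15*(-1/157)) = 6*(-15/157) = -90/157 ≈ -0.57325)
Q = -4703/9 (Q = 7/9 - (-62*(-76) + (4 + 2*9 + 4*(-6)))/9 = 7/9 - (4712 + (4 + 18 - 24))/9 = 7/9 - (4712 - 2)/9 = 7/9 - ⅑*4710 = 7/9 - 1570/3 = -4703/9 ≈ -522.56)
f + Q = -90/157 - 4703/9 = -739181/1413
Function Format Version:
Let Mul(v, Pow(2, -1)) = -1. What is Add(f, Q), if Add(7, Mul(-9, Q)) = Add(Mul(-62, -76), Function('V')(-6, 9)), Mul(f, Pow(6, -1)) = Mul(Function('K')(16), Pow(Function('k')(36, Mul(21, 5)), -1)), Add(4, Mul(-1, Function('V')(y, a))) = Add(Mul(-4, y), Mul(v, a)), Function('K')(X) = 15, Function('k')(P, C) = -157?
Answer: Rational(-739181, 1413) ≈ -523.13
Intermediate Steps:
v = -2 (v = Mul(2, -1) = -2)
Function('V')(y, a) = Add(4, Mul(2, a), Mul(4, y)) (Function('V')(y, a) = Add(4, Mul(-1, Add(Mul(-4, y), Mul(-2, a)))) = Add(4, Add(Mul(2, a), Mul(4, y))) = Add(4, Mul(2, a), Mul(4, y)))
f = Rational(-90, 157) (f = Mul(6, Mul(15, Pow(-157, -1))) = Mul(6, Mul(15, Rational(-1, 157))) = Mul(6, Rational(-15, 157)) = Rational(-90, 157) ≈ -0.57325)
Q = Rational(-4703, 9) (Q = Add(Rational(7, 9), Mul(Rational(-1, 9), Add(Mul(-62, -76), Add(4, Mul(2, 9), Mul(4, -6))))) = Add(Rational(7, 9), Mul(Rational(-1, 9), Add(4712, Add(4, 18, -24)))) = Add(Rational(7, 9), Mul(Rational(-1, 9), Add(4712, -2))) = Add(Rational(7, 9), Mul(Rational(-1, 9), 4710)) = Add(Rational(7, 9), Rational(-1570, 3)) = Rational(-4703, 9) ≈ -522.56)
Add(f, Q) = Add(Rational(-90, 157), Rational(-4703, 9)) = Rational(-739181, 1413)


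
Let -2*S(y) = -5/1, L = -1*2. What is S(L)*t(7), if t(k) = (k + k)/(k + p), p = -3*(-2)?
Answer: 35/13 ≈ 2.6923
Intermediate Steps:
L = -2
p = 6
S(y) = 5/2 (S(y) = -(-5)/(2*1) = -(-5)/2 = -1/2*(-5) = 5/2)
t(k) = 2*k/(6 + k) (t(k) = (k + k)/(k + 6) = (2*k)/(6 + k) = 2*k/(6 + k))
S(L)*t(7) = 5*(2*7/(6 + 7))/2 = 5*(2*7/13)/2 = 5*(2*7*(1/13))/2 = (5/2)*(14/13) = 35/13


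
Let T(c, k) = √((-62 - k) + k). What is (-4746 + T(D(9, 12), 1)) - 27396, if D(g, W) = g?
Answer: -32142 + I*√62 ≈ -32142.0 + 7.874*I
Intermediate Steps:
T(c, k) = I*√62 (T(c, k) = √(-62) = I*√62)
(-4746 + T(D(9, 12), 1)) - 27396 = (-4746 + I*√62) - 27396 = -32142 + I*√62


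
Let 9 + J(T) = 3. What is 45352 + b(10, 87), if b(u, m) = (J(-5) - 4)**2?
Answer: 45452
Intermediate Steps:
J(T) = -6 (J(T) = -9 + 3 = -6)
b(u, m) = 100 (b(u, m) = (-6 - 4)**2 = (-10)**2 = 100)
45352 + b(10, 87) = 45352 + 100 = 45452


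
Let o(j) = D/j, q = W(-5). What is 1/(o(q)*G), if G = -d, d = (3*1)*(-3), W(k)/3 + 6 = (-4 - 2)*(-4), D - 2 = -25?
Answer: -6/23 ≈ -0.26087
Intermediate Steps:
D = -23 (D = 2 - 25 = -23)
W(k) = 54 (W(k) = -18 + 3*((-4 - 2)*(-4)) = -18 + 3*(-6*(-4)) = -18 + 3*24 = -18 + 72 = 54)
d = -9 (d = 3*(-3) = -9)
q = 54
o(j) = -23/j
G = 9 (G = -1*(-9) = 9)
1/(o(q)*G) = 1/(-23/54*9) = 1/(-23/6) = -6/23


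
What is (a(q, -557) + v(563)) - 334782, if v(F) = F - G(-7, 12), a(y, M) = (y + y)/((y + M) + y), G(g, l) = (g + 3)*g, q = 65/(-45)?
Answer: -1684270607/5039 ≈ -3.3425e+5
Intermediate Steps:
q = -13/9 (q = 65*(-1/45) = -13/9 ≈ -1.4444)
G(g, l) = g*(3 + g) (G(g, l) = (3 + g)*g = g*(3 + g))
a(y, M) = 2*y/(M + 2*y) (a(y, M) = (2*y)/((M + y) + y) = (2*y)/(M + 2*y) = 2*y/(M + 2*y))
v(F) = -28 + F (v(F) = F - (-7)*(3 - 7) = F - (-7)*(-4) = F - 1*28 = F - 28 = -28 + F)
(a(q, -557) + v(563)) - 334782 = (2*(-13/9)/(-557 + 2*(-13/9)) + (-28 + 563)) - 334782 = (2*(-13/9)/(-557 - 26/9) + 535) - 334782 = (2*(-13/9)/(-5039/9) + 535) - 334782 = (2*(-13/9)*(-9/5039) + 535) - 334782 = (26/5039 + 535) - 334782 = 2695891/5039 - 334782 = -1684270607/5039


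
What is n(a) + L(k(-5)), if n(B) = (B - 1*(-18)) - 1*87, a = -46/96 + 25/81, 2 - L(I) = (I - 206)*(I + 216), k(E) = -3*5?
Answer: 57482563/1296 ≈ 44354.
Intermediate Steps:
k(E) = -15
L(I) = 2 - (-206 + I)*(216 + I) (L(I) = 2 - (I - 206)*(I + 216) = 2 - (-206 + I)*(216 + I))
a = -221/1296 (a = -46*1/96 + 25*(1/81) = -23/48 + 25/81 = -221/1296 ≈ -0.17052)
n(B) = -69 + B (n(B) = (B + 18) - 87 = (18 + B) - 87 = -69 + B)
n(a) + L(k(-5)) = (-69 - 221/1296) + (44498 - 1*(-15)² - 10*(-15)) = -89645/1296 + (44498 - 1*225 + 150) = -89645/1296 + (44498 - 225 + 150) = -89645/1296 + 44423 = 57482563/1296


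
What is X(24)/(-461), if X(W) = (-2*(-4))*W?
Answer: -192/461 ≈ -0.41649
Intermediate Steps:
X(W) = 8*W
X(24)/(-461) = (8*24)/(-461) = 192*(-1/461) = -192/461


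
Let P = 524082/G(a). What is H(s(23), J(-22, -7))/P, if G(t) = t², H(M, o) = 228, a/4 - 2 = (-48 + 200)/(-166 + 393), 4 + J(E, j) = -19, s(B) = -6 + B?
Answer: 223279488/4500903563 ≈ 0.049608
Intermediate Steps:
J(E, j) = -23 (J(E, j) = -4 - 19 = -23)
a = 2424/227 (a = 8 + 4*((-48 + 200)/(-166 + 393)) = 8 + 4*(152/227) = 8 + 608/227 = 2424/227 ≈ 10.678)
P = 4500903563/979296 (P = 524082/((2424/227)²) = 524082/(5875776/51529) = 524082*(51529/5875776) = 4500903563/979296 ≈ 4596.1)
H(s(23), J(-22, -7))/P = 228/(4500903563/979296) = 228*(979296/4500903563) = 223279488/4500903563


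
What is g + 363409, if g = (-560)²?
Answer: 677009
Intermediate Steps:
g = 313600
g + 363409 = 313600 + 363409 = 677009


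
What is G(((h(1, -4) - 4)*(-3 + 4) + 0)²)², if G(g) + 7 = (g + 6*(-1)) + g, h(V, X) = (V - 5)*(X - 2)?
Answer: 619369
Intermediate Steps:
h(V, X) = (-5 + V)*(-2 + X)
G(g) = -13 + 2*g (G(g) = -7 + ((g + 6*(-1)) + g) = -7 + ((g - 6) + g) = -7 + ((-6 + g) + g) = -7 + (-6 + 2*g) = -13 + 2*g)
G(((h(1, -4) - 4)*(-3 + 4) + 0)²)² = (-13 + 2*(((10 - 5*(-4) - 2*1 + 1*(-4)) - 4)*(-3 + 4) + 0)²)² = (-13 + 2*(((10 + 20 - 2 - 4) - 4)*1 + 0)²)² = (-13 + 2*((24 - 4)*1 + 0)²)² = (-13 + 2*(20*1 + 0)²)² = (-13 + 2*(20 + 0)²)² = (-13 + 2*20²)² = (-13 + 2*400)² = (-13 + 800)² = 787² = 619369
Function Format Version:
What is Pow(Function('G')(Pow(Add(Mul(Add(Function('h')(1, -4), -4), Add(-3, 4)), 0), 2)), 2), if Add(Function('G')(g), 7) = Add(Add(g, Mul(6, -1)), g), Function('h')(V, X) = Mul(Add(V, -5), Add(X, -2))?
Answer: 619369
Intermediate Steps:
Function('h')(V, X) = Mul(Add(-5, V), Add(-2, X))
Function('G')(g) = Add(-13, Mul(2, g)) (Function('G')(g) = Add(-7, Add(Add(g, Mul(6, -1)), g)) = Add(-7, Add(Add(g, -6), g)) = Add(-7, Add(Add(-6, g), g)) = Add(-7, Add(-6, Mul(2, g))) = Add(-13, Mul(2, g)))
Pow(Function('G')(Pow(Add(Mul(Add(Function('h')(1, -4), -4), Add(-3, 4)), 0), 2)), 2) = Pow(Add(-13, Mul(2, Pow(Add(Mul(Add(Add(10, Mul(-5, -4), Mul(-2, 1), Mul(1, -4)), -4), Add(-3, 4)), 0), 2))), 2) = Pow(Add(-13, Mul(2, Pow(Add(Mul(Add(Add(10, 20, -2, -4), -4), 1), 0), 2))), 2) = Pow(Add(-13, Mul(2, Pow(Add(Mul(Add(24, -4), 1), 0), 2))), 2) = Pow(Add(-13, Mul(2, Pow(Add(Mul(20, 1), 0), 2))), 2) = Pow(Add(-13, Mul(2, Pow(Add(20, 0), 2))), 2) = Pow(Add(-13, Mul(2, Pow(20, 2))), 2) = Pow(Add(-13, Mul(2, 400)), 2) = Pow(Add(-13, 800), 2) = Pow(787, 2) = 619369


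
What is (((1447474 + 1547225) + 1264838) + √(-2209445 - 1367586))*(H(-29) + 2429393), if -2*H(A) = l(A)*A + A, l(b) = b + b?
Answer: 20689137727421/2 + 4857133*I*√3577031/2 ≈ 1.0345e+13 + 4.5932e+9*I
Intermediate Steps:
l(b) = 2*b
H(A) = -A² - A/2 (H(A) = -((2*A)*A + A)/2 = -(2*A² + A)/2 = -(A + 2*A²)/2 = -A² - A/2)
(((1447474 + 1547225) + 1264838) + √(-2209445 - 1367586))*(H(-29) + 2429393) = (((1447474 + 1547225) + 1264838) + √(-2209445 - 1367586))*(-1*(-29)*(½ - 29) + 2429393) = ((2994699 + 1264838) + √(-3577031))*(-1*(-29)*(-57/2) + 2429393) = (4259537 + I*√3577031)*(-1653/2 + 2429393) = (4259537 + I*√3577031)*(4857133/2) = 20689137727421/2 + 4857133*I*√3577031/2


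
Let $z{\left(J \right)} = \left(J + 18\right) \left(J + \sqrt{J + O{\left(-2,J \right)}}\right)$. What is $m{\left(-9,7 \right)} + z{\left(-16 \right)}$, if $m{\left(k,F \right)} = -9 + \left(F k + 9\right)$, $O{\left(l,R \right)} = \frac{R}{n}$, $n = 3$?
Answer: $-95 + \frac{16 i \sqrt{3}}{3} \approx -95.0 + 9.2376 i$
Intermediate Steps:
$O{\left(l,R \right)} = \frac{R}{3}$
$z{\left(J \right)} = \left(18 + J\right) \left(J + \frac{2 \sqrt{3} \sqrt{J}}{3}\right)$ ($z{\left(J \right)} = \left(J + 18\right) \left(J + \sqrt{J + \frac{J}{3}}\right) = \left(18 + J\right) \left(J + \sqrt{\frac{4 J}{3}}\right) = \left(18 + J\right) \left(J + \frac{2 \sqrt{3} \sqrt{J}}{3}\right)$)
$m{\left(k,F \right)} = F k$ ($m{\left(k,F \right)} = -9 + \left(9 + F k\right) = F k$)
$m{\left(-9,7 \right)} + z{\left(-16 \right)} = 7 \left(-9\right) + \left(\left(-16\right)^{2} + 18 \left(-16\right) + 12 \sqrt{3} \sqrt{-16} + \frac{2 \sqrt{3} \left(-16\right)^{\frac{3}{2}}}{3}\right) = -63 + \left(256 - 288 + 12 \sqrt{3} \cdot 4 i + \frac{2 \sqrt{3} \left(- 64 i\right)}{3}\right) = -63 + \left(256 - 288 + 48 i \sqrt{3} - \frac{128 i \sqrt{3}}{3}\right) = -63 - \left(32 - \frac{16 i \sqrt{3}}{3}\right) = -95 + \frac{16 i \sqrt{3}}{3}$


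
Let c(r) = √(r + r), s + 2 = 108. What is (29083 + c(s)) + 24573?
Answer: 53656 + 2*√53 ≈ 53671.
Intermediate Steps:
s = 106 (s = -2 + 108 = 106)
c(r) = √2*√r (c(r) = √(2*r) = √2*√r)
(29083 + c(s)) + 24573 = (29083 + √2*√106) + 24573 = (29083 + 2*√53) + 24573 = 53656 + 2*√53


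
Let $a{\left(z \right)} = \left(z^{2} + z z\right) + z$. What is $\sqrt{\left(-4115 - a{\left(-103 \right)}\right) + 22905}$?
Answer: $5 i \sqrt{93} \approx 48.218 i$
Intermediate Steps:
$a{\left(z \right)} = z + 2 z^{2}$ ($a{\left(z \right)} = \left(z^{2} + z^{2}\right) + z = 2 z^{2} + z = z + 2 z^{2}$)
$\sqrt{\left(-4115 - a{\left(-103 \right)}\right) + 22905} = \sqrt{\left(-4115 - - 103 \left(1 + 2 \left(-103\right)\right)\right) + 22905} = \sqrt{\left(-4115 - - 103 \left(1 - 206\right)\right) + 22905} = \sqrt{\left(-4115 - \left(-103\right) \left(-205\right)\right) + 22905} = \sqrt{\left(-4115 - 21115\right) + 22905} = \sqrt{-25230 + 22905} = \sqrt{-2325} = 5 i \sqrt{93}$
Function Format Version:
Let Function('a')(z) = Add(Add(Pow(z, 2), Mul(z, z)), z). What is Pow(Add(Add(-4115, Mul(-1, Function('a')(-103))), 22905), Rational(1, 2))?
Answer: Mul(5, I, Pow(93, Rational(1, 2))) ≈ Mul(48.218, I)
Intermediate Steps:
Function('a')(z) = Add(z, Mul(2, Pow(z, 2))) (Function('a')(z) = Add(Add(Pow(z, 2), Pow(z, 2)), z) = Add(Mul(2, Pow(z, 2)), z) = Add(z, Mul(2, Pow(z, 2))))
Pow(Add(Add(-4115, Mul(-1, Function('a')(-103))), 22905), Rational(1, 2)) = Pow(Add(Add(-4115, Mul(-1, Mul(-103, Add(1, Mul(2, -103))))), 22905), Rational(1, 2)) = Pow(Add(Add(-4115, Mul(-1, Mul(-103, Add(1, -206)))), 22905), Rational(1, 2)) = Pow(Add(Add(-4115, Mul(-1, Mul(-103, -205))), 22905), Rational(1, 2)) = Pow(Add(Add(-4115, Mul(-1, 21115)), 22905), Rational(1, 2)) = Pow(Add(Add(-4115, -21115), 22905), Rational(1, 2)) = Pow(Add(-25230, 22905), Rational(1, 2)) = Pow(-2325, Rational(1, 2)) = Mul(5, I, Pow(93, Rational(1, 2)))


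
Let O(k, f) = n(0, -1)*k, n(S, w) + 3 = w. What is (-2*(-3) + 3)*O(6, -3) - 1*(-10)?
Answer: -206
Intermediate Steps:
n(S, w) = -3 + w
O(k, f) = -4*k (O(k, f) = (-3 - 1)*k = -4*k)
(-2*(-3) + 3)*O(6, -3) - 1*(-10) = (-2*(-3) + 3)*(-4*6) - 1*(-10) = (6 + 3)*(-24) + 10 = 9*(-24) + 10 = -216 + 10 = -206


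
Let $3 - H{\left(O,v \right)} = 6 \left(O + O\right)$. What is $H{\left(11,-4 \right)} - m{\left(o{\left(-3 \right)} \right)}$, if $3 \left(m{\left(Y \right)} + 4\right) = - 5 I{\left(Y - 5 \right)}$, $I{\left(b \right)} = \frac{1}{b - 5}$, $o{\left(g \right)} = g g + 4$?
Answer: $- \frac{1120}{9} \approx -124.44$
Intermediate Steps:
$H{\left(O,v \right)} = 3 - 12 O$ ($H{\left(O,v \right)} = 3 - 6 \left(O + O\right) = 3 - 6 \cdot 2 O = 3 - 12 O$)
$o{\left(g \right)} = 4 + g^{2}$ ($o{\left(g \right)} = g^{2} + 4 = 4 + g^{2}$)
$I{\left(b \right)} = \frac{1}{-5 + b}$
$m{\left(Y \right)} = -4 - \frac{5}{3 \left(-10 + Y\right)}$ ($m{\left(Y \right)} = -4 + \frac{\left(-5\right) \frac{1}{-5 + \left(Y - 5\right)}}{3} = -4 + \frac{\left(-5\right) \frac{1}{-5 + \left(-5 + Y\right)}}{3} = -4 + \frac{\left(-5\right) \frac{1}{-10 + Y}}{3} = -4 - \frac{5}{3 \left(-10 + Y\right)}$)
$H{\left(11,-4 \right)} - m{\left(o{\left(-3 \right)} \right)} = \left(3 - 132\right) - \frac{115 - 12 \left(4 + \left(-3\right)^{2}\right)}{3 \left(-10 + \left(4 + \left(-3\right)^{2}\right)\right)} = \left(3 - 132\right) - \frac{115 - 12 \left(4 + 9\right)}{3 \left(-10 + \left(4 + 9\right)\right)} = -129 - \frac{115 - 156}{3 \left(-10 + 13\right)} = -129 - \frac{115 - 156}{3 \cdot 3} = -129 - \frac{1}{3} \cdot \frac{1}{3} \left(-41\right) = -129 - - \frac{41}{9} = -129 + \frac{41}{9} = - \frac{1120}{9}$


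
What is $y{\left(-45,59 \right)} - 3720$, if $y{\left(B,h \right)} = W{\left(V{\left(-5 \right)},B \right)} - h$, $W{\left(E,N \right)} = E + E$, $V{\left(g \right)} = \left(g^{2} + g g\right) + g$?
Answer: $-3689$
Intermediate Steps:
$V{\left(g \right)} = g + 2 g^{2}$ ($V{\left(g \right)} = \left(g^{2} + g^{2}\right) + g = 2 g^{2} + g = g + 2 g^{2}$)
$W{\left(E,N \right)} = 2 E$
$y{\left(B,h \right)} = 90 - h$ ($y{\left(B,h \right)} = 2 \left(- 5 \left(1 + 2 \left(-5\right)\right)\right) - h = 2 \left(- 5 \left(1 - 10\right)\right) - h = 2 \left(\left(-5\right) \left(-9\right)\right) - h = 2 \cdot 45 - h = 90 - h$)
$y{\left(-45,59 \right)} - 3720 = \left(90 - 59\right) - 3720 = 31 - 3720 = -3689$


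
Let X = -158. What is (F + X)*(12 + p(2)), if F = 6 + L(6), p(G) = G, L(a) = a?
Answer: -2044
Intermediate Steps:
F = 12 (F = 6 + 6 = 12)
(F + X)*(12 + p(2)) = (12 - 158)*(12 + 2) = -146*14 = -2044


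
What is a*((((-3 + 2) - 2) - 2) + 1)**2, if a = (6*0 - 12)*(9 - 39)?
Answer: 5760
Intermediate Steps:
a = 360 (a = (0 - 12)*(-30) = -12*(-30) = 360)
a*((((-3 + 2) - 2) - 2) + 1)**2 = 360*((((-3 + 2) - 2) - 2) + 1)**2 = 360*(((-1 - 2) - 2) + 1)**2 = 360*((-3 - 2) + 1)**2 = 360*(-5 + 1)**2 = 360*(-4)**2 = 360*16 = 5760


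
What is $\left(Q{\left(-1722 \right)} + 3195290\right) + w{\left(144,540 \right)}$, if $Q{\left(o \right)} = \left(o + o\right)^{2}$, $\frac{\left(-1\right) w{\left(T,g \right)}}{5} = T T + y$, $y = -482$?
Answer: $14955156$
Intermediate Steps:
$w{\left(T,g \right)} = 2410 - 5 T^{2}$ ($w{\left(T,g \right)} = - 5 \left(T T - 482\right) = - 5 \left(T^{2} - 482\right) = - 5 \left(-482 + T^{2}\right) = 2410 - 5 T^{2}$)
$Q{\left(o \right)} = 4 o^{2}$ ($Q{\left(o \right)} = \left(2 o\right)^{2} = 4 o^{2}$)
$\left(Q{\left(-1722 \right)} + 3195290\right) + w{\left(144,540 \right)} = \left(4 \left(-1722\right)^{2} + 3195290\right) + \left(2410 - 5 \cdot 144^{2}\right) = \left(4 \cdot 2965284 + 3195290\right) + \left(2410 - 103680\right) = \left(11861136 + 3195290\right) + \left(2410 - 103680\right) = 15056426 - 101270 = 14955156$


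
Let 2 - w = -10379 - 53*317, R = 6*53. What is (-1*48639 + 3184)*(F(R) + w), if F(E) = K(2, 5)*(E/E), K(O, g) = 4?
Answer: -1235739630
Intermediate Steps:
R = 318
F(E) = 4 (F(E) = 4*(E/E) = 4*1 = 4)
w = 27182 (w = 2 - (-10379 - 53*317) = 2 - (-10379 - 16801) = 2 - 1*(-27180) = 2 + 27180 = 27182)
(-1*48639 + 3184)*(F(R) + w) = (-1*48639 + 3184)*(4 + 27182) = (-48639 + 3184)*27186 = -45455*27186 = -1235739630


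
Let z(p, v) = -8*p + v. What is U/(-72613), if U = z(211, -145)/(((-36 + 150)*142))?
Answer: 611/391819748 ≈ 1.5594e-6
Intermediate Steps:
z(p, v) = v - 8*p
U = -611/5396 (U = (-145 - 8*211)/(((-36 + 150)*142)) = (-145 - 1688)/((114*142)) = -1833/16188 = -1833*1/16188 = -611/5396 ≈ -0.11323)
U/(-72613) = -611/5396/(-72613) = -611/5396*(-1/72613) = 611/391819748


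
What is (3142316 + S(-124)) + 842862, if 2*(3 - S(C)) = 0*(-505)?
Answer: 3985181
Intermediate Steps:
S(C) = 3 (S(C) = 3 - 0*(-505) = 3 - 1/2*0 = 3 + 0 = 3)
(3142316 + S(-124)) + 842862 = (3142316 + 3) + 842862 = 3142319 + 842862 = 3985181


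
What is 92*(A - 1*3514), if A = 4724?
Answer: 111320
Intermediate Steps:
92*(A - 1*3514) = 92*(4724 - 1*3514) = 92*(4724 - 3514) = 92*1210 = 111320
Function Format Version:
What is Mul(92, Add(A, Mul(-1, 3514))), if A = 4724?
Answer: 111320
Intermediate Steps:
Mul(92, Add(A, Mul(-1, 3514))) = Mul(92, Add(4724, Mul(-1, 3514))) = Mul(92, Add(4724, -3514)) = Mul(92, 1210) = 111320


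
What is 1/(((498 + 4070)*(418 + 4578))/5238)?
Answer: 2619/11410864 ≈ 0.00022952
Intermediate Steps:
1/(((498 + 4070)*(418 + 4578))/5238) = 1/((4568*4996)*(1/5238)) = 1/(22821728*(1/5238)) = 1/(11410864/2619) = 2619/11410864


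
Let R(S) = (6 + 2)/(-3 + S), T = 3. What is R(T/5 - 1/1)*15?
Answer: -600/17 ≈ -35.294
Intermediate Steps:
R(S) = 8/(-3 + S)
R(T/5 - 1/1)*15 = (8/(-3 + (3/5 - 1/1)))*15 = (8/(-3 + (3*(⅕) - 1*1)))*15 = (8/(-3 + (⅗ - 1)))*15 = (8/(-3 - ⅖))*15 = (8/(-17/5))*15 = (8*(-5/17))*15 = -40/17*15 = -600/17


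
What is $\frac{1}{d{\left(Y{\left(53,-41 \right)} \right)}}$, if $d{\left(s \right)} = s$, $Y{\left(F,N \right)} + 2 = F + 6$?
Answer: $\frac{1}{57} \approx 0.017544$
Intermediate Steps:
$Y{\left(F,N \right)} = 4 + F$ ($Y{\left(F,N \right)} = -2 + \left(F + 6\right) = -2 + \left(6 + F\right) = 4 + F$)
$\frac{1}{d{\left(Y{\left(53,-41 \right)} \right)}} = \frac{1}{4 + 53} = \frac{1}{57}$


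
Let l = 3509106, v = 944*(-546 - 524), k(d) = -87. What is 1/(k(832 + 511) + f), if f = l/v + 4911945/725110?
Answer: -620694160/51952112637 ≈ -0.011947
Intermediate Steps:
v = -1010080 (v = 944*(-1070) = -1010080)
f = 2048279283/620694160 (f = 3509106/(-1010080) + 4911945/725110 = 3509106*(-1/1010080) + 4911945*(1/725110) = -1754553/505040 + 982389/145022 = 2048279283/620694160 ≈ 3.3000)
1/(k(832 + 511) + f) = 1/(-87 + 2048279283/620694160) = 1/(-51952112637/620694160) = -620694160/51952112637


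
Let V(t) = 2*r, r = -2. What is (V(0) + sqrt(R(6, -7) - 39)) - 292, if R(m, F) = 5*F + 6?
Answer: -296 + 2*I*sqrt(17) ≈ -296.0 + 8.2462*I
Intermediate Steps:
V(t) = -4 (V(t) = 2*(-2) = -4)
R(m, F) = 6 + 5*F
(V(0) + sqrt(R(6, -7) - 39)) - 292 = (-4 + sqrt((6 + 5*(-7)) - 39)) - 292 = (-4 + sqrt((6 - 35) - 39)) - 292 = (-4 + sqrt(-29 - 39)) - 292 = (-4 + sqrt(-68)) - 292 = (-4 + 2*I*sqrt(17)) - 292 = -296 + 2*I*sqrt(17)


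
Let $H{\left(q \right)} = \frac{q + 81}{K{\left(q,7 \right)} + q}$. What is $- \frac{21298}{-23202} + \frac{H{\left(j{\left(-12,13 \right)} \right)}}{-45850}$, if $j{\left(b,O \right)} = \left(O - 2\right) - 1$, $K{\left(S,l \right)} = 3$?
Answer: $\frac{69739349}{75986550} \approx 0.91779$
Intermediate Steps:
$j{\left(b,O \right)} = -3 + O$ ($j{\left(b,O \right)} = \left(-2 + O\right) - 1 = -3 + O$)
$H{\left(q \right)} = \frac{81 + q}{3 + q}$ ($H{\left(q \right)} = \frac{q + 81}{3 + q} = \frac{81 + q}{3 + q}$)
$- \frac{21298}{-23202} + \frac{H{\left(j{\left(-12,13 \right)} \right)}}{-45850} = - \frac{21298}{-23202} + \frac{\frac{1}{3 + \left(-3 + 13\right)} \left(81 + \left(-3 + 13\right)\right)}{-45850} = \left(-21298\right) \left(- \frac{1}{23202}\right) + \frac{81 + 10}{3 + 10} \left(- \frac{1}{45850}\right) = \frac{10649}{11601} + \frac{1}{13} \cdot 91 \left(- \frac{1}{45850}\right) = \frac{10649}{11601} + 7 \left(- \frac{1}{45850}\right) = \frac{10649}{11601} - \frac{1}{6550} = \frac{69739349}{75986550}$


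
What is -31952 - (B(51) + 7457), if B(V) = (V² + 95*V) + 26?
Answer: -46881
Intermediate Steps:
B(V) = 26 + V² + 95*V
-31952 - (B(51) + 7457) = -31952 - ((26 + 51² + 95*51) + 7457) = -31952 - ((26 + 2601 + 4845) + 7457) = -31952 - (7472 + 7457) = -31952 - 1*14929 = -31952 - 14929 = -46881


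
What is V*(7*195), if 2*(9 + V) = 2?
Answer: -10920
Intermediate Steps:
V = -8 (V = -9 + (½)*2 = -9 + 1 = -8)
V*(7*195) = -56*195 = -8*1365 = -10920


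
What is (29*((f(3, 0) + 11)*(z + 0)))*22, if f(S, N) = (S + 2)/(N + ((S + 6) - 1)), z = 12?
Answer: 89001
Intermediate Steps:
f(S, N) = (2 + S)/(5 + N + S) (f(S, N) = (2 + S)/(N + ((6 + S) - 1)) = (2 + S)/(N + (5 + S)) = (2 + S)/(5 + N + S))
(29*((f(3, 0) + 11)*(z + 0)))*22 = (29*(((2 + 3)/(5 + 0 + 3) + 11)*(12 + 0)))*22 = (29*((5/8 + 11)*12))*22 = (29*((93/8)*12))*22 = (29*(279/2))*22 = (8091/2)*22 = 89001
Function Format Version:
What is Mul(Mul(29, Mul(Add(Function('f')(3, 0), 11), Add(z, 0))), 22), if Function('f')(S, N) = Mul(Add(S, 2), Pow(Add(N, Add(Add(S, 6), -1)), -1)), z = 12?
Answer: 89001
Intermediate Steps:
Function('f')(S, N) = Mul(Pow(Add(5, N, S), -1), Add(2, S)) (Function('f')(S, N) = Mul(Add(2, S), Pow(Add(N, Add(Add(6, S), -1)), -1)) = Mul(Add(2, S), Pow(Add(N, Add(5, S)), -1)) = Mul(Add(2, S), Pow(Add(5, N, S), -1)) = Mul(Pow(Add(5, N, S), -1), Add(2, S)))
Mul(Mul(29, Mul(Add(Function('f')(3, 0), 11), Add(z, 0))), 22) = Mul(Mul(29, Mul(Add(Mul(Pow(Add(5, 0, 3), -1), Add(2, 3)), 11), Add(12, 0))), 22) = Mul(Mul(29, Mul(Add(Mul(Pow(8, -1), 5), 11), 12)), 22) = Mul(Mul(29, Mul(Add(Mul(Rational(1, 8), 5), 11), 12)), 22) = Mul(Mul(29, Mul(Add(Rational(5, 8), 11), 12)), 22) = Mul(Mul(29, Mul(Rational(93, 8), 12)), 22) = Mul(Mul(29, Rational(279, 2)), 22) = Mul(Rational(8091, 2), 22) = 89001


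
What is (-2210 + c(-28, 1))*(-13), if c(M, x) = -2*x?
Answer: 28756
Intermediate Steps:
(-2210 + c(-28, 1))*(-13) = (-2210 - 2*1)*(-13) = (-2210 - 2)*(-13) = -2212*(-13) = 28756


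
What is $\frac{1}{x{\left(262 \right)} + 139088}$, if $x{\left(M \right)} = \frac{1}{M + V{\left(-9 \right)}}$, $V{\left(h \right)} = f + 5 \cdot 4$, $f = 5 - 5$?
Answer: $\frac{282}{39222817} \approx 7.1897 \cdot 10^{-6}$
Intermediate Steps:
$f = 0$
$V{\left(h \right)} = 20$ ($V{\left(h \right)} = 0 + 5 \cdot 4 = 0 + 20 = 20$)
$x{\left(M \right)} = \frac{1}{20 + M}$ ($x{\left(M \right)} = \frac{1}{M + 20} = \frac{1}{20 + M}$)
$\frac{1}{x{\left(262 \right)} + 139088} = \frac{1}{\frac{1}{20 + 262} + 139088} = \frac{1}{\frac{1}{282} + 139088} = \frac{1}{\frac{39222817}{282}} = \frac{282}{39222817}$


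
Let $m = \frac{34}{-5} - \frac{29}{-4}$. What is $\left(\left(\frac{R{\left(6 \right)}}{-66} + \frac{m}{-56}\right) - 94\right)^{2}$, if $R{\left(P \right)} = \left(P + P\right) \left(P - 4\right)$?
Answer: $\frac{1351775950281}{151782400} \approx 8906.0$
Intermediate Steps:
$R{\left(P \right)} = 2 P \left(-4 + P\right)$
$m = \frac{9}{20}$ ($m = 34 \left(- \frac{1}{5}\right) - - \frac{29}{4} = - \frac{34}{5} + \frac{29}{4} = \frac{9}{20} \approx 0.45$)
$\left(\left(\frac{R{\left(6 \right)}}{-66} + \frac{m}{-56}\right) - 94\right)^{2} = \left(\left(\frac{2 \cdot 6 \left(-4 + 6\right)}{-66} + \frac{9}{20 \left(-56\right)}\right) - 94\right)^{2} = \left(\left(2 \cdot 6 \cdot 2 \left(- \frac{1}{66}\right) + \frac{9}{20} \left(- \frac{1}{56}\right)\right) - 94\right)^{2} = \left(\left(24 \left(- \frac{1}{66}\right) - \frac{9}{1120}\right) - 94\right)^{2} = \left(\left(- \frac{4}{11} - \frac{9}{1120}\right) - 94\right)^{2} = \left(- \frac{4579}{12320} - 94\right)^{2} = \left(- \frac{1162659}{12320}\right)^{2} = \frac{1351775950281}{151782400}$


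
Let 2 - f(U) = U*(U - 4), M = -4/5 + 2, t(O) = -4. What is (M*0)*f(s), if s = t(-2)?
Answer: 0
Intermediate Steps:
s = -4
M = 6/5 (M = -4*⅕ + 2 = -⅘ + 2 = 6/5 ≈ 1.2000)
f(U) = 2 - U*(-4 + U) (f(U) = 2 - U*(U - 4) = 2 - U*(-4 + U))
(M*0)*f(s) = ((6/5)*0)*(2 - 1*(-4)² + 4*(-4)) = 0*(2 - 1*16 - 16) = 0*(2 - 16 - 16) = 0*(-30) = 0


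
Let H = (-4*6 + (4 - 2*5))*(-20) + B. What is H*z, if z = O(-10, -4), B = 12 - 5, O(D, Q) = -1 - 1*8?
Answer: -5463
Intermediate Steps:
O(D, Q) = -9 (O(D, Q) = -1 - 8 = -9)
B = 7
H = 607 (H = (-4*6 + (4 - 2*5))*(-20) + 7 = (-24 + (4 - 10))*(-20) + 7 = (-24 - 6)*(-20) + 7 = -30*(-20) + 7 = 600 + 7 = 607)
z = -9
H*z = 607*(-9) = -5463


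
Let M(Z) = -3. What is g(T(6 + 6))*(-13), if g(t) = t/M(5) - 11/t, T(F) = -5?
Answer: -754/15 ≈ -50.267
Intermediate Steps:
g(t) = -11/t - t/3 (g(t) = t/(-3) - 11/t = t*(-⅓) - 11/t = -t/3 - 11/t = -11/t - t/3)
g(T(6 + 6))*(-13) = (-11/(-5) - ⅓*(-5))*(-13) = (-11*(-⅕) + 5/3)*(-13) = (11/5 + 5/3)*(-13) = (58/15)*(-13) = -754/15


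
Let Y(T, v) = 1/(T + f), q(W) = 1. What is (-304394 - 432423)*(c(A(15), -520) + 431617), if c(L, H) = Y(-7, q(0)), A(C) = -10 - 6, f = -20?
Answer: -8586613326586/27 ≈ -3.1802e+11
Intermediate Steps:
A(C) = -16
Y(T, v) = 1/(-20 + T) (Y(T, v) = 1/(T - 20) = 1/(-20 + T))
c(L, H) = -1/27 (c(L, H) = 1/(-20 - 7) = 1/(-27) = -1/27)
(-304394 - 432423)*(c(A(15), -520) + 431617) = (-304394 - 432423)*(-1/27 + 431617) = -736817*11653658/27 = -8586613326586/27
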